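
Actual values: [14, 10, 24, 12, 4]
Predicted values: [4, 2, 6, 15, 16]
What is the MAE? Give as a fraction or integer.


MAE = (1/5) * (|14-4|=10 + |10-2|=8 + |24-6|=18 + |12-15|=3 + |4-16|=12). Sum = 51. MAE = 51/5.

51/5


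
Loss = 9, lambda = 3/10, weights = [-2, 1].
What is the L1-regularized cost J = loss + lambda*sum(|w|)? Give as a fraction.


L1 norm = sum(|w|) = 3. J = 9 + 3/10 * 3 = 99/10.

99/10


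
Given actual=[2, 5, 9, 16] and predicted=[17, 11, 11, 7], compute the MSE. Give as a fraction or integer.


MSE = (1/4) * ((2-17)^2=225 + (5-11)^2=36 + (9-11)^2=4 + (16-7)^2=81). Sum = 346. MSE = 173/2.

173/2


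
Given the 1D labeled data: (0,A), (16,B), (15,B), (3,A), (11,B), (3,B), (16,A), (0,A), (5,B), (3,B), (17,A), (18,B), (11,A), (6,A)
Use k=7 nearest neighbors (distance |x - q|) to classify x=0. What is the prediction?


Distances: |0-0|=0, |16-0|=16, |15-0|=15, |3-0|=3, |11-0|=11, |3-0|=3, |16-0|=16, |0-0|=0, |5-0|=5, |3-0|=3, |17-0|=17, |18-0|=18, |11-0|=11, |6-0|=6. 7 nearest: (0,A), (0,A), (3,A), (3,B), (3,B), (5,B), (6,A). Counts: {'A': 4, 'B': 3}. Majority class: A.

A


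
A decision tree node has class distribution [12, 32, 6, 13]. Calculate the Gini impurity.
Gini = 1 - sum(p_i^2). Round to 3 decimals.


Total = 63. Proportions: 12/63, 32/63, 6/63, 13/63. sum(p_i^2) = 0.3459. Gini = 1 - 0.3459 = 0.6541, which rounds to 0.654.

0.654


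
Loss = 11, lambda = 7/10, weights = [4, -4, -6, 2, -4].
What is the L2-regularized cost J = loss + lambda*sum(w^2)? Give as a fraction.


L2 sq norm = sum(w^2) = 88. J = 11 + 7/10 * 88 = 363/5.

363/5


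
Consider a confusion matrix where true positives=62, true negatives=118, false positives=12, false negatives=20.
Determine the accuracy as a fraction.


Accuracy = (TP + TN) / (TP + TN + FP + FN) = (62 + 118) / 212 = 45/53.

45/53


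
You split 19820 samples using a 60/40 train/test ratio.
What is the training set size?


Test set = 19820 * 40% = 7928. Training set = 19820 - 7928 = 11892.

11892


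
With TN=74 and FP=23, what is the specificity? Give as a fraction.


Specificity = TN / (TN + FP) = 74 / 97 = 74/97.

74/97


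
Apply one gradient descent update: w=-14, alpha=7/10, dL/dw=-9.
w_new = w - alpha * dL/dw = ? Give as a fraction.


w_new = -14 - 7/10 * -9 = -14 - -63/10 = -77/10.

-77/10


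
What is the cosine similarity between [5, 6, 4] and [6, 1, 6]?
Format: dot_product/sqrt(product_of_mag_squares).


dot = 60. |a|^2 = 77, |b|^2 = 73. cos = 60/sqrt(5621).

60/sqrt(5621)


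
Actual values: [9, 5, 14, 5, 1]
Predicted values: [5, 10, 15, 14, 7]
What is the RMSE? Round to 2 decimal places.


MSE = 31.8000. RMSE = sqrt(31.8000) = 5.64.

5.64


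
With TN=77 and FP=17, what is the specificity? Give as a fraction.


Specificity = TN / (TN + FP) = 77 / 94 = 77/94.

77/94


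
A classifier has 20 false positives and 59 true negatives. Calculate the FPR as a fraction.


FPR = FP / (FP + TN) = 20 / 79 = 20/79.

20/79


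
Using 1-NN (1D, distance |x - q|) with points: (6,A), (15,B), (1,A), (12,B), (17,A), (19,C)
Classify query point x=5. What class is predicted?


Distances: |6-5|=1, |15-5|=10, |1-5|=4, |12-5|=7, |17-5|=12, |19-5|=14. 1 nearest: (6,A). Counts: {'A': 1}. Majority class: A.

A


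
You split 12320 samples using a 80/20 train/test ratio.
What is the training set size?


Test set = 12320 * 20% = 2464. Training set = 12320 - 2464 = 9856.

9856


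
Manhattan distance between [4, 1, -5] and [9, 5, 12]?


d = sum of absolute differences: |4-9|=5 + |1-5|=4 + |-5-12|=17 = 26.

26


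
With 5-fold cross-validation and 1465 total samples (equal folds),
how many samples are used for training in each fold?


Each validation fold has 1465/5 = 293 samples. Training set = 1465 - 293 = 1172.

1172


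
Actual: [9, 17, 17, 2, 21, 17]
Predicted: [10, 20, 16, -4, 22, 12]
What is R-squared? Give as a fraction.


Mean(y) = 83/6. SS_res = 73. SS_tot = 1469/6. R^2 = 1 - 73/(1469/6) = 1031/1469.

1031/1469


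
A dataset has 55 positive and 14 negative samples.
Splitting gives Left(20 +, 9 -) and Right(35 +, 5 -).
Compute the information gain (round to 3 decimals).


H(parent) = 0.7277. H(left) = 0.8936, H(right) = 0.5436. Weighted = (29/69)*0.8936 + (40/69)*0.5436 = 0.6907. IG = 0.7277 - 0.6907 = 0.0370, which rounds to 0.037.

0.037


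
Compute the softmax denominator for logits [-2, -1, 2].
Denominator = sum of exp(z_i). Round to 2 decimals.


Denom = e^-2=0.1353 + e^-1=0.3679 + e^2=7.3891. Sum = 7.8923, which rounds to 7.89.

7.89


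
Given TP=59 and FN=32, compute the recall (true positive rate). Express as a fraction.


Recall = TP / (TP + FN) = 59 / 91 = 59/91.

59/91


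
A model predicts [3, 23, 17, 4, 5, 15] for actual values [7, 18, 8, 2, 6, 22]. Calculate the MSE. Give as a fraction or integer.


MSE = (1/6) * ((7-3)^2=16 + (18-23)^2=25 + (8-17)^2=81 + (2-4)^2=4 + (6-5)^2=1 + (22-15)^2=49). Sum = 176. MSE = 88/3.

88/3


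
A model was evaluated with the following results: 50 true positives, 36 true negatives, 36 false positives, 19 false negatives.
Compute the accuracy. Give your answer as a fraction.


Accuracy = (TP + TN) / (TP + TN + FP + FN) = (50 + 36) / 141 = 86/141.

86/141


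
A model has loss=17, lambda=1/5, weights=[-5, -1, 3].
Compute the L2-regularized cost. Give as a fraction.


L2 sq norm = sum(w^2) = 35. J = 17 + 1/5 * 35 = 24.

24


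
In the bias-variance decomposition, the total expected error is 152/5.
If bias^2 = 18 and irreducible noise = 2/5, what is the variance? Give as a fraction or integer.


Total error = bias^2 + variance + irreducible noise. So variance = 152/5 - 18 - 2/5 = 12.

12


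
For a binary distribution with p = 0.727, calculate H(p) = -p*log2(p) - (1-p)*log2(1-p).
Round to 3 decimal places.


H = -0.727*log2(0.727) - 0.273*log2(0.273) = 0.846.

0.846


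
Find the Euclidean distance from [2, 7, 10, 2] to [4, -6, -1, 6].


d = sqrt(sum of squared differences). (2-4)^2=4, (7--6)^2=169, (10--1)^2=121, (2-6)^2=16. Sum = 310.

sqrt(310)


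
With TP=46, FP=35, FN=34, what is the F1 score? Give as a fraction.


Precision = 46/81 = 46/81. Recall = 46/80 = 23/40. F1 = 2*P*R/(P+R) = 4/7.

4/7


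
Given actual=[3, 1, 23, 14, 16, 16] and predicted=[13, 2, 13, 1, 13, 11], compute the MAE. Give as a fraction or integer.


MAE = (1/6) * (|3-13|=10 + |1-2|=1 + |23-13|=10 + |14-1|=13 + |16-13|=3 + |16-11|=5). Sum = 42. MAE = 7.

7


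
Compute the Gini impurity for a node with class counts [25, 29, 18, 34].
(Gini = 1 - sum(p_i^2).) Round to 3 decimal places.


Total = 106. Proportions: 25/106, 29/106, 18/106, 34/106. sum(p_i^2) = 0.2622. Gini = 1 - 0.2622 = 0.7378, which rounds to 0.738.

0.738


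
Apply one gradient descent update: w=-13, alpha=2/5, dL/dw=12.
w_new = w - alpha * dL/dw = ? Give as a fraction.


w_new = -13 - 2/5 * 12 = -13 - 24/5 = -89/5.

-89/5


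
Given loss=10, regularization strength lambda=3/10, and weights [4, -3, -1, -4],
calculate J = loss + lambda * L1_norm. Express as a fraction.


L1 norm = sum(|w|) = 12. J = 10 + 3/10 * 12 = 68/5.

68/5


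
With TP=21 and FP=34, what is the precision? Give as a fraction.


Precision = TP / (TP + FP) = 21 / 55 = 21/55.

21/55


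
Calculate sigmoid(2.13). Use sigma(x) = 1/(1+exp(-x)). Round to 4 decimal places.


sigma(2.13) = 1/(1+e^(-2.13)) = 1/(1+0.118837) = 1/1.118837 = 0.8938.

0.8938


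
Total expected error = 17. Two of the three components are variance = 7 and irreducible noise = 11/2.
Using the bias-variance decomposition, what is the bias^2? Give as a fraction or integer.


Total error = bias^2 + variance + irreducible noise. So bias^2 = 17 - 7 - 11/2 = 9/2.

9/2


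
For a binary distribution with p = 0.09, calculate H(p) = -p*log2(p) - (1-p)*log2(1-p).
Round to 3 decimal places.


H = -0.09*log2(0.09) - 0.91*log2(0.91) = 0.436.

0.436


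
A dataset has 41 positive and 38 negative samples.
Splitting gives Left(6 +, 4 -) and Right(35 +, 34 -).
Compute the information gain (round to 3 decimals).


H(parent) = 0.9990. H(left) = 0.9710, H(right) = 0.9998. Weighted = (10/79)*0.9710 + (69/79)*0.9998 = 0.9962. IG = 0.9990 - 0.9962 = 0.0028, which rounds to 0.003.

0.003


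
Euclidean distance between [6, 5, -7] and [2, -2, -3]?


d = sqrt(sum of squared differences). (6-2)^2=16, (5--2)^2=49, (-7--3)^2=16. Sum = 81.

9


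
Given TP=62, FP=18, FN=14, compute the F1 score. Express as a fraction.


Precision = 62/80 = 31/40. Recall = 62/76 = 31/38. F1 = 2*P*R/(P+R) = 31/39.

31/39


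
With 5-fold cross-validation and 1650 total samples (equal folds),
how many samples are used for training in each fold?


Each validation fold has 1650/5 = 330 samples. Training set = 1650 - 330 = 1320.

1320


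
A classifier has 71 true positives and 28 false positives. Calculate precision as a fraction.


Precision = TP / (TP + FP) = 71 / 99 = 71/99.

71/99


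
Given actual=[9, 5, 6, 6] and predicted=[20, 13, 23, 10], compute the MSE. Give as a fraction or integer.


MSE = (1/4) * ((9-20)^2=121 + (5-13)^2=64 + (6-23)^2=289 + (6-10)^2=16). Sum = 490. MSE = 245/2.

245/2


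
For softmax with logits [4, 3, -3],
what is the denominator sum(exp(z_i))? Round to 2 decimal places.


Denom = e^4=54.5982 + e^3=20.0855 + e^-3=0.0498. Sum = 74.7335, which rounds to 74.73.

74.73


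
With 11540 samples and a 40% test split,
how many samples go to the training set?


Test set = 11540 * 40% = 4616. Training set = 11540 - 4616 = 6924.

6924


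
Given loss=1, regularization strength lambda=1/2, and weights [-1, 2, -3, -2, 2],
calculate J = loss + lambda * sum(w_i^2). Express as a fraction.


L2 sq norm = sum(w^2) = 22. J = 1 + 1/2 * 22 = 12.

12


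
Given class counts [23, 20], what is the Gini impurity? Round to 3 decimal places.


Total = 43. Proportions: 23/43, 20/43. sum(p_i^2) = 0.5024. Gini = 1 - 0.5024 = 0.4976, which rounds to 0.498.

0.498


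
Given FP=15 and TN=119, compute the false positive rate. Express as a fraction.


FPR = FP / (FP + TN) = 15 / 134 = 15/134.

15/134


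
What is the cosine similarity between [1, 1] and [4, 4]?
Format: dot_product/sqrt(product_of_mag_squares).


dot = 8. |a|^2 = 2, |b|^2 = 32. cos = 8/sqrt(64).

8/sqrt(64)


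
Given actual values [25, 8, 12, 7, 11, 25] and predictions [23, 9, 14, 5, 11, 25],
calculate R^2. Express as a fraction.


Mean(y) = 44/3. SS_res = 13. SS_tot = 1012/3. R^2 = 1 - 13/(1012/3) = 973/1012.

973/1012


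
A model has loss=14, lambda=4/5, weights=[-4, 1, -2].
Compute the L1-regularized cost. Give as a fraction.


L1 norm = sum(|w|) = 7. J = 14 + 4/5 * 7 = 98/5.

98/5


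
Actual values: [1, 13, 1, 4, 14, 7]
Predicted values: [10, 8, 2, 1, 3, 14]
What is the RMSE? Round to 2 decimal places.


MSE = 47.6667. RMSE = sqrt(47.6667) = 6.90.

6.90


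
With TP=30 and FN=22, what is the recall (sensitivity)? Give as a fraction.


Recall = TP / (TP + FN) = 30 / 52 = 15/26.

15/26


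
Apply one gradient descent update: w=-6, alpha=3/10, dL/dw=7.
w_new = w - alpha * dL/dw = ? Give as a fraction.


w_new = -6 - 3/10 * 7 = -6 - 21/10 = -81/10.

-81/10


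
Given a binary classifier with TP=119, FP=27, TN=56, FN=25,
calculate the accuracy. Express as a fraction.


Accuracy = (TP + TN) / (TP + TN + FP + FN) = (119 + 56) / 227 = 175/227.

175/227


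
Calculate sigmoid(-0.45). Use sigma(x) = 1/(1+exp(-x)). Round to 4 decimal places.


sigma(-0.45) = 1/(1+e^(0.45)) = 1/(1+1.568312) = 1/2.568312 = 0.3894.

0.3894


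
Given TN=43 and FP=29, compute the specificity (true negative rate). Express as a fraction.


Specificity = TN / (TN + FP) = 43 / 72 = 43/72.

43/72


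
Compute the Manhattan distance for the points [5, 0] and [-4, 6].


d = sum of absolute differences: |5--4|=9 + |0-6|=6 = 15.

15


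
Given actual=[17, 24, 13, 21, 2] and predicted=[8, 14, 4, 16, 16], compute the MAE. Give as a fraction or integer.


MAE = (1/5) * (|17-8|=9 + |24-14|=10 + |13-4|=9 + |21-16|=5 + |2-16|=14). Sum = 47. MAE = 47/5.

47/5


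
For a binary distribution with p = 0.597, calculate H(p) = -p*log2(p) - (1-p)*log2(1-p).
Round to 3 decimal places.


H = -0.597*log2(0.597) - 0.403*log2(0.403) = 0.973.

0.973


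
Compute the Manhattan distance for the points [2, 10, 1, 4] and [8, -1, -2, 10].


d = sum of absolute differences: |2-8|=6 + |10--1|=11 + |1--2|=3 + |4-10|=6 = 26.

26


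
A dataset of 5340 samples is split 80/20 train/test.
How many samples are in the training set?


Test set = 5340 * 20% = 1068. Training set = 5340 - 1068 = 4272.

4272


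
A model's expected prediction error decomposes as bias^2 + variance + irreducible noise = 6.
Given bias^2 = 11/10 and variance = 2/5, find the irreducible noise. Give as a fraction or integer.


Total error = bias^2 + variance + irreducible noise. So irreducible noise = 6 - 11/10 - 2/5 = 9/2.

9/2


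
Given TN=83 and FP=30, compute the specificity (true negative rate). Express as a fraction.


Specificity = TN / (TN + FP) = 83 / 113 = 83/113.

83/113


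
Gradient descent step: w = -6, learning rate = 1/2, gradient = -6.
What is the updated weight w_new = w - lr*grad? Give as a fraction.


w_new = -6 - 1/2 * -6 = -6 - -3 = -3.

-3


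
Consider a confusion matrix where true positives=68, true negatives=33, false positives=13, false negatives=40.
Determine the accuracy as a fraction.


Accuracy = (TP + TN) / (TP + TN + FP + FN) = (68 + 33) / 154 = 101/154.

101/154


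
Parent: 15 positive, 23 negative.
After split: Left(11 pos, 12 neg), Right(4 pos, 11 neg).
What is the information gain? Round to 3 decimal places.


H(parent) = 0.9678. H(left) = 0.9986, H(right) = 0.8366. Weighted = (23/38)*0.9986 + (15/38)*0.8366 = 0.9347. IG = 0.9678 - 0.9347 = 0.0331, which rounds to 0.033.

0.033


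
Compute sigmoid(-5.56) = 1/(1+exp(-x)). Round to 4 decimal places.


sigma(-5.56) = 1/(1+e^(5.56)) = 1/(1+259.822836) = 1/260.822836 = 0.0038.

0.0038


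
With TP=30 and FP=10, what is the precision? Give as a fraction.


Precision = TP / (TP + FP) = 30 / 40 = 3/4.

3/4


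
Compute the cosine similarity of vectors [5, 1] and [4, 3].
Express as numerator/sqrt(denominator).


dot = 23. |a|^2 = 26, |b|^2 = 25. cos = 23/sqrt(650).

23/sqrt(650)


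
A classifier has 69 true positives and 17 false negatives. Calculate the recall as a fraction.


Recall = TP / (TP + FN) = 69 / 86 = 69/86.

69/86


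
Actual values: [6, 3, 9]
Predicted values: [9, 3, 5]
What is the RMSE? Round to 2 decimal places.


MSE = 8.3333. RMSE = sqrt(8.3333) = 2.89.

2.89


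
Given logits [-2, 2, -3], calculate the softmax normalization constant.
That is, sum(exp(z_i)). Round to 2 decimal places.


Denom = e^-2=0.1353 + e^2=7.3891 + e^-3=0.0498. Sum = 7.5742, which rounds to 7.57.

7.57


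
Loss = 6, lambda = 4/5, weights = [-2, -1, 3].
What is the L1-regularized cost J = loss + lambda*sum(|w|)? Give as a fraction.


L1 norm = sum(|w|) = 6. J = 6 + 4/5 * 6 = 54/5.

54/5


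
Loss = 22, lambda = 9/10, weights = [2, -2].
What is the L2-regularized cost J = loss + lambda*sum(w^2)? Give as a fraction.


L2 sq norm = sum(w^2) = 8. J = 22 + 9/10 * 8 = 146/5.

146/5


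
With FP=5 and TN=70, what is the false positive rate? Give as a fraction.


FPR = FP / (FP + TN) = 5 / 75 = 1/15.

1/15


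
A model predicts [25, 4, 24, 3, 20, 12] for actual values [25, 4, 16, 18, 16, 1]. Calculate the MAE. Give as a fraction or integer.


MAE = (1/6) * (|25-25|=0 + |4-4|=0 + |16-24|=8 + |18-3|=15 + |16-20|=4 + |1-12|=11). Sum = 38. MAE = 19/3.

19/3


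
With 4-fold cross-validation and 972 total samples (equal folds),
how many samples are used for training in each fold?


Each validation fold has 972/4 = 243 samples. Training set = 972 - 243 = 729.

729


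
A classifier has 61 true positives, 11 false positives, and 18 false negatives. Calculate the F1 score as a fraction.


Precision = 61/72 = 61/72. Recall = 61/79 = 61/79. F1 = 2*P*R/(P+R) = 122/151.

122/151


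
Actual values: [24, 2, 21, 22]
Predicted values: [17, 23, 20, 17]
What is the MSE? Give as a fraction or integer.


MSE = (1/4) * ((24-17)^2=49 + (2-23)^2=441 + (21-20)^2=1 + (22-17)^2=25). Sum = 516. MSE = 129.

129


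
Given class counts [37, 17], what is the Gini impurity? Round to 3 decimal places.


Total = 54. Proportions: 37/54, 17/54. sum(p_i^2) = 0.5686. Gini = 1 - 0.5686 = 0.4314, which rounds to 0.431.

0.431


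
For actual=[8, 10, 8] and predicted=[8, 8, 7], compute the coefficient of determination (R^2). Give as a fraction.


Mean(y) = 26/3. SS_res = 5. SS_tot = 8/3. R^2 = 1 - 5/(8/3) = -7/8.

-7/8


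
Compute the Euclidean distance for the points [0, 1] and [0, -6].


d = sqrt(sum of squared differences). (0-0)^2=0, (1--6)^2=49. Sum = 49.

7


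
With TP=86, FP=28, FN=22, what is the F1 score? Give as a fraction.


Precision = 86/114 = 43/57. Recall = 86/108 = 43/54. F1 = 2*P*R/(P+R) = 86/111.

86/111


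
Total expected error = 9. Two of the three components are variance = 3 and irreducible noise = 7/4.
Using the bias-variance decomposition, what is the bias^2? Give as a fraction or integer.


Total error = bias^2 + variance + irreducible noise. So bias^2 = 9 - 3 - 7/4 = 17/4.

17/4


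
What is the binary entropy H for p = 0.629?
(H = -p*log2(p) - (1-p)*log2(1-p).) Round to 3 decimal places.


H = -0.629*log2(0.629) - 0.371*log2(0.371) = 0.951.

0.951


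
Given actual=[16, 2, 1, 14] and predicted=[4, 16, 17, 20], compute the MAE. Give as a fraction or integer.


MAE = (1/4) * (|16-4|=12 + |2-16|=14 + |1-17|=16 + |14-20|=6). Sum = 48. MAE = 12.

12


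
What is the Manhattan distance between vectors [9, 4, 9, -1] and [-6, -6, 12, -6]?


d = sum of absolute differences: |9--6|=15 + |4--6|=10 + |9-12|=3 + |-1--6|=5 = 33.

33


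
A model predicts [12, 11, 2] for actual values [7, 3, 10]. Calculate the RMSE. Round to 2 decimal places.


MSE = 51.0000. RMSE = sqrt(51.0000) = 7.14.

7.14


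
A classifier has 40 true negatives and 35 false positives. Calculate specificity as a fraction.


Specificity = TN / (TN + FP) = 40 / 75 = 8/15.

8/15


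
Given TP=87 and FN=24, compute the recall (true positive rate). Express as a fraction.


Recall = TP / (TP + FN) = 87 / 111 = 29/37.

29/37


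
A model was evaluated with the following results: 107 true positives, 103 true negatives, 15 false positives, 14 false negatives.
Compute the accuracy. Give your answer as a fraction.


Accuracy = (TP + TN) / (TP + TN + FP + FN) = (107 + 103) / 239 = 210/239.

210/239


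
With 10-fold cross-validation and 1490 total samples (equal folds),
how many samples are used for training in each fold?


Each validation fold has 1490/10 = 149 samples. Training set = 1490 - 149 = 1341.

1341


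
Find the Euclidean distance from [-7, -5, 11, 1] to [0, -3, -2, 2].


d = sqrt(sum of squared differences). (-7-0)^2=49, (-5--3)^2=4, (11--2)^2=169, (1-2)^2=1. Sum = 223.

sqrt(223)


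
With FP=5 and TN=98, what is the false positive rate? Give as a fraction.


FPR = FP / (FP + TN) = 5 / 103 = 5/103.

5/103


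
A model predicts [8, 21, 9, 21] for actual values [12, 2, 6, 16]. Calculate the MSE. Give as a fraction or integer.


MSE = (1/4) * ((12-8)^2=16 + (2-21)^2=361 + (6-9)^2=9 + (16-21)^2=25). Sum = 411. MSE = 411/4.

411/4


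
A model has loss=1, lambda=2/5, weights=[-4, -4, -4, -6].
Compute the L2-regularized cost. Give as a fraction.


L2 sq norm = sum(w^2) = 84. J = 1 + 2/5 * 84 = 173/5.

173/5


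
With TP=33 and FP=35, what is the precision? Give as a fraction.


Precision = TP / (TP + FP) = 33 / 68 = 33/68.

33/68


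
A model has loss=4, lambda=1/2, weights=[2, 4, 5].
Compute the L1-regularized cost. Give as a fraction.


L1 norm = sum(|w|) = 11. J = 4 + 1/2 * 11 = 19/2.

19/2


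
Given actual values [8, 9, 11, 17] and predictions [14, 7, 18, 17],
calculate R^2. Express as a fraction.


Mean(y) = 45/4. SS_res = 89. SS_tot = 195/4. R^2 = 1 - 89/(195/4) = -161/195.

-161/195


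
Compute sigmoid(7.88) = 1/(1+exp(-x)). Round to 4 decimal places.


sigma(7.88) = 1/(1+e^(-7.88)) = 1/(1+0.000378) = 1/1.000378 = 0.9996.

0.9996


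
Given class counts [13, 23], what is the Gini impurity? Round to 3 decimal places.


Total = 36. Proportions: 13/36, 23/36. sum(p_i^2) = 0.5386. Gini = 1 - 0.5386 = 0.4614, which rounds to 0.461.

0.461


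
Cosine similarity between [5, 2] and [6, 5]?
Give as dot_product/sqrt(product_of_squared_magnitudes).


dot = 40. |a|^2 = 29, |b|^2 = 61. cos = 40/sqrt(1769).

40/sqrt(1769)


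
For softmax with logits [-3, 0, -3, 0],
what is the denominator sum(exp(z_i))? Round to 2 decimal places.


Denom = e^-3=0.0498 + e^0=1.0000 + e^-3=0.0498 + e^0=1.0000. Sum = 2.0996, which rounds to 2.10.

2.10


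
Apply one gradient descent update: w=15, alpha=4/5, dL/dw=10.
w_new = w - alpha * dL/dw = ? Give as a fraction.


w_new = 15 - 4/5 * 10 = 15 - 8 = 7.

7


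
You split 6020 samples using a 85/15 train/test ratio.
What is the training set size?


Test set = 6020 * 15% = 903. Training set = 6020 - 903 = 5117.

5117


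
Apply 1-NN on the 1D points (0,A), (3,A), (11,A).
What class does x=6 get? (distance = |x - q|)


Distances: |0-6|=6, |3-6|=3, |11-6|=5. 1 nearest: (3,A). Counts: {'A': 1}. Majority class: A.

A


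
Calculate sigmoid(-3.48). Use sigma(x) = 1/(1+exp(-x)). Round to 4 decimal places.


sigma(-3.48) = 1/(1+e^(3.48)) = 1/(1+32.459722) = 1/33.459722 = 0.0299.

0.0299


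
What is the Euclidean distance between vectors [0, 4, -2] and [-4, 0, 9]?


d = sqrt(sum of squared differences). (0--4)^2=16, (4-0)^2=16, (-2-9)^2=121. Sum = 153.

sqrt(153)


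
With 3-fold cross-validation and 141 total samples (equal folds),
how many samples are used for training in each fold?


Each validation fold has 141/3 = 47 samples. Training set = 141 - 47 = 94.

94


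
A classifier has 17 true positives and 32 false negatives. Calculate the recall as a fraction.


Recall = TP / (TP + FN) = 17 / 49 = 17/49.

17/49


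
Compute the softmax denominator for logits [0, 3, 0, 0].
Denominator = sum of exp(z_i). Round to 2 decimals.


Denom = e^0=1.0000 + e^3=20.0855 + e^0=1.0000 + e^0=1.0000. Sum = 23.0855, which rounds to 23.09.

23.09


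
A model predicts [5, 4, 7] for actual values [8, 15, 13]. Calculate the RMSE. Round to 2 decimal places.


MSE = 55.3333. RMSE = sqrt(55.3333) = 7.44.

7.44


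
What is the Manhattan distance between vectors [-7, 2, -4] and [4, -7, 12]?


d = sum of absolute differences: |-7-4|=11 + |2--7|=9 + |-4-12|=16 = 36.

36


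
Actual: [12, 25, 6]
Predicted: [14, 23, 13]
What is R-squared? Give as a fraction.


Mean(y) = 43/3. SS_res = 57. SS_tot = 566/3. R^2 = 1 - 57/(566/3) = 395/566.

395/566


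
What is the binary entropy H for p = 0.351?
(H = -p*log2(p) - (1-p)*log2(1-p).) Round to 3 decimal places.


H = -0.351*log2(0.351) - 0.649*log2(0.649) = 0.935.

0.935


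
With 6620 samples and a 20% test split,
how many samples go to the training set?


Test set = 6620 * 20% = 1324. Training set = 6620 - 1324 = 5296.

5296


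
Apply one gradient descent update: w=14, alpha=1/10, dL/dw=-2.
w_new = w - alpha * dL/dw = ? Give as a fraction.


w_new = 14 - 1/10 * -2 = 14 - -1/5 = 71/5.

71/5


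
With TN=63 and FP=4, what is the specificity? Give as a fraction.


Specificity = TN / (TN + FP) = 63 / 67 = 63/67.

63/67


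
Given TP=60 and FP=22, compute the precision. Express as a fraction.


Precision = TP / (TP + FP) = 60 / 82 = 30/41.

30/41


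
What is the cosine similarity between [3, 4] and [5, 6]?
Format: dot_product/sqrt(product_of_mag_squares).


dot = 39. |a|^2 = 25, |b|^2 = 61. cos = 39/sqrt(1525).

39/sqrt(1525)


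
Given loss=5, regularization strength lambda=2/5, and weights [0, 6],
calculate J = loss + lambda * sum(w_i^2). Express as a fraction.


L2 sq norm = sum(w^2) = 36. J = 5 + 2/5 * 36 = 97/5.

97/5


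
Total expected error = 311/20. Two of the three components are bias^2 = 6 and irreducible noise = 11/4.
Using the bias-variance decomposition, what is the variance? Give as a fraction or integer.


Total error = bias^2 + variance + irreducible noise. So variance = 311/20 - 6 - 11/4 = 34/5.

34/5


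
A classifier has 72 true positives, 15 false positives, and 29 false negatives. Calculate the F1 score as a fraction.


Precision = 72/87 = 24/29. Recall = 72/101 = 72/101. F1 = 2*P*R/(P+R) = 36/47.

36/47


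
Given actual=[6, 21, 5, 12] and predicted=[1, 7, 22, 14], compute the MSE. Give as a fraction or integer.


MSE = (1/4) * ((6-1)^2=25 + (21-7)^2=196 + (5-22)^2=289 + (12-14)^2=4). Sum = 514. MSE = 257/2.

257/2


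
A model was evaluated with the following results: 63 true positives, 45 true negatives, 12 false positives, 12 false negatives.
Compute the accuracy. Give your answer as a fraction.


Accuracy = (TP + TN) / (TP + TN + FP + FN) = (63 + 45) / 132 = 9/11.

9/11


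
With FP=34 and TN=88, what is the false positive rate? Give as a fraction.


FPR = FP / (FP + TN) = 34 / 122 = 17/61.

17/61


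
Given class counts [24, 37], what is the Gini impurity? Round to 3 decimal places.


Total = 61. Proportions: 24/61, 37/61. sum(p_i^2) = 0.5227. Gini = 1 - 0.5227 = 0.4773, which rounds to 0.477.

0.477


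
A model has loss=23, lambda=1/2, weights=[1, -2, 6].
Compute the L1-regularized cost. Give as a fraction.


L1 norm = sum(|w|) = 9. J = 23 + 1/2 * 9 = 55/2.

55/2


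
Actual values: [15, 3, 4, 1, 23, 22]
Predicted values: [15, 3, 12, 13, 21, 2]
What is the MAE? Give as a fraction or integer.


MAE = (1/6) * (|15-15|=0 + |3-3|=0 + |4-12|=8 + |1-13|=12 + |23-21|=2 + |22-2|=20). Sum = 42. MAE = 7.

7


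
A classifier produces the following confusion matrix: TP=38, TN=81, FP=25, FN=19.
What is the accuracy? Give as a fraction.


Accuracy = (TP + TN) / (TP + TN + FP + FN) = (38 + 81) / 163 = 119/163.

119/163


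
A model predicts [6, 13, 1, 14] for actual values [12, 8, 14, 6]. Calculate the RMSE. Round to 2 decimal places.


MSE = 73.5000. RMSE = sqrt(73.5000) = 8.57.

8.57


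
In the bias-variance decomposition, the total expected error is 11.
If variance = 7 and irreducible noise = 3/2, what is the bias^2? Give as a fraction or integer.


Total error = bias^2 + variance + irreducible noise. So bias^2 = 11 - 7 - 3/2 = 5/2.

5/2


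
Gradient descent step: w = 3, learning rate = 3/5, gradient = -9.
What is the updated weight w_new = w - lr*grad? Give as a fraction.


w_new = 3 - 3/5 * -9 = 3 - -27/5 = 42/5.

42/5


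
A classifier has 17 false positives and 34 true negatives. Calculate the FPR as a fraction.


FPR = FP / (FP + TN) = 17 / 51 = 1/3.

1/3


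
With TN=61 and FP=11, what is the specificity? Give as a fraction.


Specificity = TN / (TN + FP) = 61 / 72 = 61/72.

61/72


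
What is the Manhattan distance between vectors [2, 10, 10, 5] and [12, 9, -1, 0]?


d = sum of absolute differences: |2-12|=10 + |10-9|=1 + |10--1|=11 + |5-0|=5 = 27.

27


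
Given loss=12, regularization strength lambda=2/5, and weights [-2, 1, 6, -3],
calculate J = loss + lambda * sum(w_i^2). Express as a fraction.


L2 sq norm = sum(w^2) = 50. J = 12 + 2/5 * 50 = 32.

32


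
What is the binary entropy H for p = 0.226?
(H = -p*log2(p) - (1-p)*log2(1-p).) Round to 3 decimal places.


H = -0.226*log2(0.226) - 0.774*log2(0.774) = 0.771.

0.771


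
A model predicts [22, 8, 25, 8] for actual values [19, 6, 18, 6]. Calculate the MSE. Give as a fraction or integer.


MSE = (1/4) * ((19-22)^2=9 + (6-8)^2=4 + (18-25)^2=49 + (6-8)^2=4). Sum = 66. MSE = 33/2.

33/2


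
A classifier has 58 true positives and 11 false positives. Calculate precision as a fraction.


Precision = TP / (TP + FP) = 58 / 69 = 58/69.

58/69


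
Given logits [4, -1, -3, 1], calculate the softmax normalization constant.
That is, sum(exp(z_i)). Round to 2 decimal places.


Denom = e^4=54.5982 + e^-1=0.3679 + e^-3=0.0498 + e^1=2.7183. Sum = 57.7342, which rounds to 57.73.

57.73


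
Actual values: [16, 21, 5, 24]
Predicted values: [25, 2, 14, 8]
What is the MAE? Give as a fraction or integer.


MAE = (1/4) * (|16-25|=9 + |21-2|=19 + |5-14|=9 + |24-8|=16). Sum = 53. MAE = 53/4.

53/4


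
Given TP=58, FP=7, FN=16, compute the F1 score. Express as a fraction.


Precision = 58/65 = 58/65. Recall = 58/74 = 29/37. F1 = 2*P*R/(P+R) = 116/139.

116/139


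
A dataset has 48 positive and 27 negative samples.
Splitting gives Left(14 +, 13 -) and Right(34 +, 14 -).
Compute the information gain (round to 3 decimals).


H(parent) = 0.9427. H(left) = 0.9990, H(right) = 0.8709. Weighted = (27/75)*0.9990 + (48/75)*0.8709 = 0.9170. IG = 0.9427 - 0.9170 = 0.0257, which rounds to 0.026.

0.026


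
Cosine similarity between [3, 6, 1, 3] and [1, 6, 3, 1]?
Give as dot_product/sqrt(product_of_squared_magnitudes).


dot = 45. |a|^2 = 55, |b|^2 = 47. cos = 45/sqrt(2585).

45/sqrt(2585)


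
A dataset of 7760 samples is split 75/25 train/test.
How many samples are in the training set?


Test set = 7760 * 25% = 1940. Training set = 7760 - 1940 = 5820.

5820


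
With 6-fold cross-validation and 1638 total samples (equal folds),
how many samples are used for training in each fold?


Each validation fold has 1638/6 = 273 samples. Training set = 1638 - 273 = 1365.

1365


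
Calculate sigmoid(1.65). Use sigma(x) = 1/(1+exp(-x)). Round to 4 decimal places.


sigma(1.65) = 1/(1+e^(-1.65)) = 1/(1+0.192050) = 1/1.192050 = 0.8389.

0.8389


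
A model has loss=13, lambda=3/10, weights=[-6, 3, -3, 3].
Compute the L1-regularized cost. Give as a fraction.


L1 norm = sum(|w|) = 15. J = 13 + 3/10 * 15 = 35/2.

35/2


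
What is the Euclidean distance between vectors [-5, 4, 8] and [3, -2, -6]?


d = sqrt(sum of squared differences). (-5-3)^2=64, (4--2)^2=36, (8--6)^2=196. Sum = 296.

sqrt(296)


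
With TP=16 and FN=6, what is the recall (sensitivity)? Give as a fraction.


Recall = TP / (TP + FN) = 16 / 22 = 8/11.

8/11


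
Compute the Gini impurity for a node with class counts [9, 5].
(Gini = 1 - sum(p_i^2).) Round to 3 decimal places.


Total = 14. Proportions: 9/14, 5/14. sum(p_i^2) = 0.5408. Gini = 1 - 0.5408 = 0.4592, which rounds to 0.459.

0.459


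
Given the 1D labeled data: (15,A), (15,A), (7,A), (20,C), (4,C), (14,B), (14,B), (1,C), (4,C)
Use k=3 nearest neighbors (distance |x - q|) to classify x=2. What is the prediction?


Distances: |15-2|=13, |15-2|=13, |7-2|=5, |20-2|=18, |4-2|=2, |14-2|=12, |14-2|=12, |1-2|=1, |4-2|=2. 3 nearest: (1,C), (4,C), (4,C). Counts: {'C': 3}. Majority class: C.

C


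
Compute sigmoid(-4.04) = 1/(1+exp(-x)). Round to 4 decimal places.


sigma(-4.04) = 1/(1+e^(4.04)) = 1/(1+56.826343) = 1/57.826343 = 0.0173.

0.0173


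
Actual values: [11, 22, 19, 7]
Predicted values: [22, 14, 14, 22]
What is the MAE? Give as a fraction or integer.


MAE = (1/4) * (|11-22|=11 + |22-14|=8 + |19-14|=5 + |7-22|=15). Sum = 39. MAE = 39/4.

39/4


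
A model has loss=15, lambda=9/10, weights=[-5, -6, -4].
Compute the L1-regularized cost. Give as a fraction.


L1 norm = sum(|w|) = 15. J = 15 + 9/10 * 15 = 57/2.

57/2


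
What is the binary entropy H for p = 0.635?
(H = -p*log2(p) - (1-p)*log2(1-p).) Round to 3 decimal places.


H = -0.635*log2(0.635) - 0.365*log2(0.365) = 0.947.

0.947


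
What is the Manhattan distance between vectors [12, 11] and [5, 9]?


d = sum of absolute differences: |12-5|=7 + |11-9|=2 = 9.

9


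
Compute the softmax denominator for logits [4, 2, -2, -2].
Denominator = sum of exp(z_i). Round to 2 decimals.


Denom = e^4=54.5982 + e^2=7.3891 + e^-2=0.1353 + e^-2=0.1353. Sum = 62.2579, which rounds to 62.26.

62.26


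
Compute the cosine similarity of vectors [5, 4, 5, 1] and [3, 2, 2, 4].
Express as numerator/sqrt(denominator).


dot = 37. |a|^2 = 67, |b|^2 = 33. cos = 37/sqrt(2211).

37/sqrt(2211)


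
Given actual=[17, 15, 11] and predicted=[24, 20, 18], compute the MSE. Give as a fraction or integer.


MSE = (1/3) * ((17-24)^2=49 + (15-20)^2=25 + (11-18)^2=49). Sum = 123. MSE = 41.

41


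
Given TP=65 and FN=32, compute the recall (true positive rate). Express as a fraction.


Recall = TP / (TP + FN) = 65 / 97 = 65/97.

65/97


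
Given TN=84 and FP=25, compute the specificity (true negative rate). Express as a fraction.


Specificity = TN / (TN + FP) = 84 / 109 = 84/109.

84/109


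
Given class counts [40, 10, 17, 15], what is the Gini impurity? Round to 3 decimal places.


Total = 82. Proportions: 40/82, 10/82, 17/82, 15/82. sum(p_i^2) = 0.3293. Gini = 1 - 0.3293 = 0.6707, which rounds to 0.671.

0.671


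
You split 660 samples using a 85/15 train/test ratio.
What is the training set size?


Test set = 660 * 15% = 99. Training set = 660 - 99 = 561.

561


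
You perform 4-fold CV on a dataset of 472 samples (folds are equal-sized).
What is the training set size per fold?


Each validation fold has 472/4 = 118 samples. Training set = 472 - 118 = 354.

354


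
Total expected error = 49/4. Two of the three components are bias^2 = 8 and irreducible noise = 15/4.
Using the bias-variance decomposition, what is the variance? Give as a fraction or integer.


Total error = bias^2 + variance + irreducible noise. So variance = 49/4 - 8 - 15/4 = 1/2.

1/2


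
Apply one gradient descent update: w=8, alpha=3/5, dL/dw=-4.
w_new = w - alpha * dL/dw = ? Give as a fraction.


w_new = 8 - 3/5 * -4 = 8 - -12/5 = 52/5.

52/5


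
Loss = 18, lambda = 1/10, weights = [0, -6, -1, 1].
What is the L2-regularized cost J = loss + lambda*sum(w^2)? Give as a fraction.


L2 sq norm = sum(w^2) = 38. J = 18 + 1/10 * 38 = 109/5.

109/5


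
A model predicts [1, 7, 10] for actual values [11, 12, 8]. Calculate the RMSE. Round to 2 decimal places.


MSE = 43.0000. RMSE = sqrt(43.0000) = 6.56.

6.56


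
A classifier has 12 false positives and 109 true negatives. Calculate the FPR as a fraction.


FPR = FP / (FP + TN) = 12 / 121 = 12/121.

12/121


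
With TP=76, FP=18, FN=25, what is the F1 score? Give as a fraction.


Precision = 76/94 = 38/47. Recall = 76/101 = 76/101. F1 = 2*P*R/(P+R) = 152/195.

152/195


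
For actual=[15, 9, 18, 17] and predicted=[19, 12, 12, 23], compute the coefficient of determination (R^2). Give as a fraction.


Mean(y) = 59/4. SS_res = 97. SS_tot = 195/4. R^2 = 1 - 97/(195/4) = -193/195.

-193/195


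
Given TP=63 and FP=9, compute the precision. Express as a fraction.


Precision = TP / (TP + FP) = 63 / 72 = 7/8.

7/8


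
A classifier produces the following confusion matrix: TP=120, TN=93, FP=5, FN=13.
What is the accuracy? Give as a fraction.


Accuracy = (TP + TN) / (TP + TN + FP + FN) = (120 + 93) / 231 = 71/77.

71/77


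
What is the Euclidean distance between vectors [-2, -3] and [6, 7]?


d = sqrt(sum of squared differences). (-2-6)^2=64, (-3-7)^2=100. Sum = 164.

sqrt(164)


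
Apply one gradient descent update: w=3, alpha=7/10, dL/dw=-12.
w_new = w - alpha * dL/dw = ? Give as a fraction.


w_new = 3 - 7/10 * -12 = 3 - -42/5 = 57/5.

57/5


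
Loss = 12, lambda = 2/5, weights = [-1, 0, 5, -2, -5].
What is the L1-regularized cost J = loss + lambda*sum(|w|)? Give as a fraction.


L1 norm = sum(|w|) = 13. J = 12 + 2/5 * 13 = 86/5.

86/5


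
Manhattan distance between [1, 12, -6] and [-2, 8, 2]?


d = sum of absolute differences: |1--2|=3 + |12-8|=4 + |-6-2|=8 = 15.

15


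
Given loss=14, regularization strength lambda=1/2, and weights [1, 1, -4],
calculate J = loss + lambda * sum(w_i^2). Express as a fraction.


L2 sq norm = sum(w^2) = 18. J = 14 + 1/2 * 18 = 23.

23


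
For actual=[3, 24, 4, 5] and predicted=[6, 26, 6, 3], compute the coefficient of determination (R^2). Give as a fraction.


Mean(y) = 9. SS_res = 21. SS_tot = 302. R^2 = 1 - 21/(302) = 281/302.

281/302


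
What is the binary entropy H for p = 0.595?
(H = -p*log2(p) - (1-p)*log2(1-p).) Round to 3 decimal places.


H = -0.595*log2(0.595) - 0.405*log2(0.405) = 0.974.

0.974


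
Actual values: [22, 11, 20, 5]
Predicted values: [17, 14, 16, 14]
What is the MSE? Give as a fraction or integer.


MSE = (1/4) * ((22-17)^2=25 + (11-14)^2=9 + (20-16)^2=16 + (5-14)^2=81). Sum = 131. MSE = 131/4.

131/4


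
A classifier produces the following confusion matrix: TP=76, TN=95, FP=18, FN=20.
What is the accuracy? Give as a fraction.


Accuracy = (TP + TN) / (TP + TN + FP + FN) = (76 + 95) / 209 = 9/11.

9/11


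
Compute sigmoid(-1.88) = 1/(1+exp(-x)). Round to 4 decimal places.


sigma(-1.88) = 1/(1+e^(1.88)) = 1/(1+6.553505) = 1/7.553505 = 0.1324.

0.1324


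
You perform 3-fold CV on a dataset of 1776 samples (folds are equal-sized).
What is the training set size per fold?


Each validation fold has 1776/3 = 592 samples. Training set = 1776 - 592 = 1184.

1184


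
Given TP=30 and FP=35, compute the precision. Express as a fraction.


Precision = TP / (TP + FP) = 30 / 65 = 6/13.

6/13


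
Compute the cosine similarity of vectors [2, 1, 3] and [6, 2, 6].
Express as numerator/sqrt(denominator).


dot = 32. |a|^2 = 14, |b|^2 = 76. cos = 32/sqrt(1064).

32/sqrt(1064)


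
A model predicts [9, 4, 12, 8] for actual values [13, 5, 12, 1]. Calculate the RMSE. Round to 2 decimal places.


MSE = 16.5000. RMSE = sqrt(16.5000) = 4.06.

4.06


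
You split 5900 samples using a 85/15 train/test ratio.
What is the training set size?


Test set = 5900 * 15% = 885. Training set = 5900 - 885 = 5015.

5015


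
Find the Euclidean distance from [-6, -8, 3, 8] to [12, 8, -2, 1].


d = sqrt(sum of squared differences). (-6-12)^2=324, (-8-8)^2=256, (3--2)^2=25, (8-1)^2=49. Sum = 654.

sqrt(654)


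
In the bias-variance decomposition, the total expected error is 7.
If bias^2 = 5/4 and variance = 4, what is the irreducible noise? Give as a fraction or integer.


Total error = bias^2 + variance + irreducible noise. So irreducible noise = 7 - 5/4 - 4 = 7/4.

7/4


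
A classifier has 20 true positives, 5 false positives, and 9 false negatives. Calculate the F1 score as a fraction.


Precision = 20/25 = 4/5. Recall = 20/29 = 20/29. F1 = 2*P*R/(P+R) = 20/27.

20/27


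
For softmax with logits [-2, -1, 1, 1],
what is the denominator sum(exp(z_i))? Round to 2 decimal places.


Denom = e^-2=0.1353 + e^-1=0.3679 + e^1=2.7183 + e^1=2.7183. Sum = 5.9398, which rounds to 5.94.

5.94


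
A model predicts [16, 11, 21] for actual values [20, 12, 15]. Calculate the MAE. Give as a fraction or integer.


MAE = (1/3) * (|20-16|=4 + |12-11|=1 + |15-21|=6). Sum = 11. MAE = 11/3.

11/3


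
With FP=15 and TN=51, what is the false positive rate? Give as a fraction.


FPR = FP / (FP + TN) = 15 / 66 = 5/22.

5/22


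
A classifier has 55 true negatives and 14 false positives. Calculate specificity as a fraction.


Specificity = TN / (TN + FP) = 55 / 69 = 55/69.

55/69


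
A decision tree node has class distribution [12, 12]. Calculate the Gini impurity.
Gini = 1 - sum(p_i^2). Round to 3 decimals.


Total = 24. Proportions: 12/24, 12/24. sum(p_i^2) = 0.5000. Gini = 1 - 0.5000 = 0.5000, which rounds to 0.500.

0.500
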